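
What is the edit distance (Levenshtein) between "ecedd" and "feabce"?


Computing edit distance: "ecedd" -> "feabce"
DP table:
           f    e    a    b    c    e
      0    1    2    3    4    5    6
  e   1    1    1    2    3    4    5
  c   2    2    2    2    3    3    4
  e   3    3    2    3    3    4    3
  d   4    4    3    3    4    4    4
  d   5    5    4    4    4    5    5
Edit distance = dp[5][6] = 5

5


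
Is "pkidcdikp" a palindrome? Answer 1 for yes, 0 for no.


Input: pkidcdikp
Reversed: pkidcdikp
  Compare pos 0 ('p') with pos 8 ('p'): match
  Compare pos 1 ('k') with pos 7 ('k'): match
  Compare pos 2 ('i') with pos 6 ('i'): match
  Compare pos 3 ('d') with pos 5 ('d'): match
Result: palindrome

1


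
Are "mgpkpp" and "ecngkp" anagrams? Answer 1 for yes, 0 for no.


Strings: "mgpkpp", "ecngkp"
Sorted first:  gkmppp
Sorted second: cegknp
Differ at position 0: 'g' vs 'c' => not anagrams

0


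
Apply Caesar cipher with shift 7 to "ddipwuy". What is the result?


Caesar cipher: shift "ddipwuy" by 7
  'd' (pos 3) + 7 = pos 10 = 'k'
  'd' (pos 3) + 7 = pos 10 = 'k'
  'i' (pos 8) + 7 = pos 15 = 'p'
  'p' (pos 15) + 7 = pos 22 = 'w'
  'w' (pos 22) + 7 = pos 3 = 'd'
  'u' (pos 20) + 7 = pos 1 = 'b'
  'y' (pos 24) + 7 = pos 5 = 'f'
Result: kkpwdbf

kkpwdbf


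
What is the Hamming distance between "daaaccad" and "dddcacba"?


Comparing "daaaccad" and "dddcacba" position by position:
  Position 0: 'd' vs 'd' => same
  Position 1: 'a' vs 'd' => differ
  Position 2: 'a' vs 'd' => differ
  Position 3: 'a' vs 'c' => differ
  Position 4: 'c' vs 'a' => differ
  Position 5: 'c' vs 'c' => same
  Position 6: 'a' vs 'b' => differ
  Position 7: 'd' vs 'a' => differ
Total differences (Hamming distance): 6

6


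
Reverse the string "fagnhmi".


Input: fagnhmi
Reading characters right to left:
  Position 6: 'i'
  Position 5: 'm'
  Position 4: 'h'
  Position 3: 'n'
  Position 2: 'g'
  Position 1: 'a'
  Position 0: 'f'
Reversed: imhngaf

imhngaf


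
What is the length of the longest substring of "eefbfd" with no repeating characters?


Input: "eefbfd"
Sliding window (track last position of each char):
  Position 0 ('e'): window [0,0] length 1 -- new best
  Position 1 ('e'): repeat (last at 0), move window start to 1
  Position 1 ('e'): window [1,1] length 1
  Position 2 ('f'): window [1,2] length 2 -- new best
  Position 3 ('b'): window [1,3] length 3 -- new best
  Position 4 ('f'): repeat (last at 2), move window start to 3
  Position 4 ('f'): window [3,4] length 2
  Position 5 ('d'): window [3,5] length 3
Longest substring with no repeats: "efb" with length 3

3


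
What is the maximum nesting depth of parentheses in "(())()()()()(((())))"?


Input: "(())()()()()(((())))"
Tracking depth:
  Position 0 '(': depth becomes 1
  Position 1 '(': depth becomes 2
  Position 2 ')': depth becomes 1
  Position 3 ')': depth becomes 0
  Position 4 '(': depth becomes 1
  Position 5 ')': depth becomes 0
  Position 6 '(': depth becomes 1
  Position 7 ')': depth becomes 0
  Position 8 '(': depth becomes 1
  Position 9 ')': depth becomes 0
  Position 10 '(': depth becomes 1
  Position 11 ')': depth becomes 0
  Position 12 '(': depth becomes 1
  Position 13 '(': depth becomes 2
  Position 14 '(': depth becomes 3
  Position 15 '(': depth becomes 4
  Position 16 ')': depth becomes 3
  Position 17 ')': depth becomes 2
  Position 18 ')': depth becomes 1
  Position 19 ')': depth becomes 0
Maximum depth reached: 4

4


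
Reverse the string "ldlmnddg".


Input: ldlmnddg
Reading characters right to left:
  Position 7: 'g'
  Position 6: 'd'
  Position 5: 'd'
  Position 4: 'n'
  Position 3: 'm'
  Position 2: 'l'
  Position 1: 'd'
  Position 0: 'l'
Reversed: gddnmldl

gddnmldl


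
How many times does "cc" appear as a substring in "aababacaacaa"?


Searching for "cc" in "aababacaacaa"
Scanning each position:
  Position 0: "aa" => no
  Position 1: "ab" => no
  Position 2: "ba" => no
  Position 3: "ab" => no
  Position 4: "ba" => no
  Position 5: "ac" => no
  Position 6: "ca" => no
  Position 7: "aa" => no
  Position 8: "ac" => no
  Position 9: "ca" => no
  Position 10: "aa" => no
Total occurrences: 0

0


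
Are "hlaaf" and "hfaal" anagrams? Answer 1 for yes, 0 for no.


Strings: "hlaaf", "hfaal"
Sorted first:  aafhl
Sorted second: aafhl
Sorted forms match => anagrams

1


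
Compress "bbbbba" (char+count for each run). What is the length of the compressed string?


Input: bbbbba
Runs:
  'b' x 5 => "b5"
  'a' x 1 => "a1"
Compressed: "b5a1"
Compressed length: 4

4


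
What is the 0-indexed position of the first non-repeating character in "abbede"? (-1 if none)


Input: abbede
Character frequencies:
  'a': 1
  'b': 2
  'd': 1
  'e': 2
Scanning left to right for freq == 1:
  Position 0 ('a'): unique! => answer = 0

0


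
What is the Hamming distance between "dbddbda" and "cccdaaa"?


Comparing "dbddbda" and "cccdaaa" position by position:
  Position 0: 'd' vs 'c' => differ
  Position 1: 'b' vs 'c' => differ
  Position 2: 'd' vs 'c' => differ
  Position 3: 'd' vs 'd' => same
  Position 4: 'b' vs 'a' => differ
  Position 5: 'd' vs 'a' => differ
  Position 6: 'a' vs 'a' => same
Total differences (Hamming distance): 5

5


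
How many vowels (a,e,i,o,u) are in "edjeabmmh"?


Input: edjeabmmh
Checking each character:
  'e' at position 0: vowel (running total: 1)
  'd' at position 1: consonant
  'j' at position 2: consonant
  'e' at position 3: vowel (running total: 2)
  'a' at position 4: vowel (running total: 3)
  'b' at position 5: consonant
  'm' at position 6: consonant
  'm' at position 7: consonant
  'h' at position 8: consonant
Total vowels: 3

3


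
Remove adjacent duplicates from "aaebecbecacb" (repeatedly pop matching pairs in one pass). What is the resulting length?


Input: aaebecbecacb
Stack-based adjacent duplicate removal:
  Read 'a': push. Stack: a
  Read 'a': matches stack top 'a' => pop. Stack: (empty)
  Read 'e': push. Stack: e
  Read 'b': push. Stack: eb
  Read 'e': push. Stack: ebe
  Read 'c': push. Stack: ebec
  Read 'b': push. Stack: ebecb
  Read 'e': push. Stack: ebecbe
  Read 'c': push. Stack: ebecbec
  Read 'a': push. Stack: ebecbeca
  Read 'c': push. Stack: ebecbecac
  Read 'b': push. Stack: ebecbecacb
Final stack: "ebecbecacb" (length 10)

10


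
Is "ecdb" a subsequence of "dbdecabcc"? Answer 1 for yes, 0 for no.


Check if "ecdb" is a subsequence of "dbdecabcc"
Greedy scan:
  Position 0 ('d'): no match needed
  Position 1 ('b'): no match needed
  Position 2 ('d'): no match needed
  Position 3 ('e'): matches sub[0] = 'e'
  Position 4 ('c'): matches sub[1] = 'c'
  Position 5 ('a'): no match needed
  Position 6 ('b'): no match needed
  Position 7 ('c'): no match needed
  Position 8 ('c'): no match needed
Only matched 2/4 characters => not a subsequence

0


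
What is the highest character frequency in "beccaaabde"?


Input: beccaaabde
Character counts:
  'a': 3
  'b': 2
  'c': 2
  'd': 1
  'e': 2
Maximum frequency: 3

3


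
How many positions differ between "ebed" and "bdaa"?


Comparing "ebed" and "bdaa" position by position:
  Position 0: 'e' vs 'b' => DIFFER
  Position 1: 'b' vs 'd' => DIFFER
  Position 2: 'e' vs 'a' => DIFFER
  Position 3: 'd' vs 'a' => DIFFER
Positions that differ: 4

4


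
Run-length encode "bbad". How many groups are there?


Input: bbad
Scanning for consecutive runs:
  Group 1: 'b' x 2 (positions 0-1)
  Group 2: 'a' x 1 (positions 2-2)
  Group 3: 'd' x 1 (positions 3-3)
Total groups: 3

3


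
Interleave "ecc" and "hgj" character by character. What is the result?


Interleaving "ecc" and "hgj":
  Position 0: 'e' from first, 'h' from second => "eh"
  Position 1: 'c' from first, 'g' from second => "cg"
  Position 2: 'c' from first, 'j' from second => "cj"
Result: ehcgcj

ehcgcj


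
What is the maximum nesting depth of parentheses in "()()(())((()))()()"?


Input: "()()(())((()))()()"
Tracking depth:
  Position 0 '(': depth becomes 1
  Position 1 ')': depth becomes 0
  Position 2 '(': depth becomes 1
  Position 3 ')': depth becomes 0
  Position 4 '(': depth becomes 1
  Position 5 '(': depth becomes 2
  Position 6 ')': depth becomes 1
  Position 7 ')': depth becomes 0
  Position 8 '(': depth becomes 1
  Position 9 '(': depth becomes 2
  Position 10 '(': depth becomes 3
  Position 11 ')': depth becomes 2
  Position 12 ')': depth becomes 1
  Position 13 ')': depth becomes 0
  Position 14 '(': depth becomes 1
  Position 15 ')': depth becomes 0
  Position 16 '(': depth becomes 1
  Position 17 ')': depth becomes 0
Maximum depth reached: 3

3


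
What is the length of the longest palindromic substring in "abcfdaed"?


Input: "abcfdaed"
Checking substrings for palindromes:
  No multi-char palindromic substrings found
Longest palindromic substring: "a" with length 1

1


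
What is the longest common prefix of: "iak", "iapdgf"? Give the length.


Words: iak, iapdgf
  Position 0: all 'i' => match
  Position 1: all 'a' => match
  Position 2: ('k', 'p') => mismatch, stop
LCP = "ia" (length 2)

2


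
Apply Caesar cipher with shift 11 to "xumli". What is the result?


Caesar cipher: shift "xumli" by 11
  'x' (pos 23) + 11 = pos 8 = 'i'
  'u' (pos 20) + 11 = pos 5 = 'f'
  'm' (pos 12) + 11 = pos 23 = 'x'
  'l' (pos 11) + 11 = pos 22 = 'w'
  'i' (pos 8) + 11 = pos 19 = 't'
Result: ifxwt

ifxwt


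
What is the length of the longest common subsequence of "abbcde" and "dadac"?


LCS of "abbcde" and "dadac"
DP table:
           d    a    d    a    c
      0    0    0    0    0    0
  a   0    0    1    1    1    1
  b   0    0    1    1    1    1
  b   0    0    1    1    1    1
  c   0    0    1    1    1    2
  d   0    1    1    2    2    2
  e   0    1    1    2    2    2
LCS length = dp[6][5] = 2

2


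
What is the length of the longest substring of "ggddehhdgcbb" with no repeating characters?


Input: "ggddehhdgcbb"
Sliding window (track last position of each char):
  Position 0 ('g'): window [0,0] length 1 -- new best
  Position 1 ('g'): repeat (last at 0), move window start to 1
  Position 1 ('g'): window [1,1] length 1
  Position 2 ('d'): window [1,2] length 2 -- new best
  Position 3 ('d'): repeat (last at 2), move window start to 3
  Position 3 ('d'): window [3,3] length 1
  Position 4 ('e'): window [3,4] length 2
  Position 5 ('h'): window [3,5] length 3 -- new best
  Position 6 ('h'): repeat (last at 5), move window start to 6
  Position 6 ('h'): window [6,6] length 1
  Position 7 ('d'): window [6,7] length 2
  Position 8 ('g'): window [6,8] length 3
  Position 9 ('c'): window [6,9] length 4 -- new best
  Position 10 ('b'): window [6,10] length 5 -- new best
  Position 11 ('b'): repeat (last at 10), move window start to 11
  Position 11 ('b'): window [11,11] length 1
Longest substring with no repeats: "hdgcb" with length 5

5


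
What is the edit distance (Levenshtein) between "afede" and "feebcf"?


Computing edit distance: "afede" -> "feebcf"
DP table:
           f    e    e    b    c    f
      0    1    2    3    4    5    6
  a   1    1    2    3    4    5    6
  f   2    1    2    3    4    5    5
  e   3    2    1    2    3    4    5
  d   4    3    2    2    3    4    5
  e   5    4    3    2    3    4    5
Edit distance = dp[5][6] = 5

5


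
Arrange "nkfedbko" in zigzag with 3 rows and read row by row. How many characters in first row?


Zigzag "nkfedbko" into 3 rows:
Placing characters:
  'n' => row 0
  'k' => row 1
  'f' => row 2
  'e' => row 1
  'd' => row 0
  'b' => row 1
  'k' => row 2
  'o' => row 1
Rows:
  Row 0: "nd"
  Row 1: "kebo"
  Row 2: "fk"
First row length: 2

2


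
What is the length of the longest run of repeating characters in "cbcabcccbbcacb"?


Input: "cbcabcccbbcacb"
Scanning for longest run:
  Position 1 ('b'): new char, reset run to 1
  Position 2 ('c'): new char, reset run to 1
  Position 3 ('a'): new char, reset run to 1
  Position 4 ('b'): new char, reset run to 1
  Position 5 ('c'): new char, reset run to 1
  Position 6 ('c'): continues run of 'c', length=2
  Position 7 ('c'): continues run of 'c', length=3
  Position 8 ('b'): new char, reset run to 1
  Position 9 ('b'): continues run of 'b', length=2
  Position 10 ('c'): new char, reset run to 1
  Position 11 ('a'): new char, reset run to 1
  Position 12 ('c'): new char, reset run to 1
  Position 13 ('b'): new char, reset run to 1
Longest run: 'c' with length 3

3


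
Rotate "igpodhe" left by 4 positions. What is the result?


Input: "igpodhe", rotate left by 4
First 4 characters: "igpo"
Remaining characters: "dhe"
Concatenate remaining + first: "dhe" + "igpo" = "dheigpo"

dheigpo


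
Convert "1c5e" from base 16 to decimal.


Input: "1c5e" in base 16
Positional expansion:
  Digit '1' (value 1) x 16^3 = 4096
  Digit 'c' (value 12) x 16^2 = 3072
  Digit '5' (value 5) x 16^1 = 80
  Digit 'e' (value 14) x 16^0 = 14
Sum = 7262

7262


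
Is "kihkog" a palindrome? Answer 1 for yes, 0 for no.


Input: kihkog
Reversed: gokhik
  Compare pos 0 ('k') with pos 5 ('g'): MISMATCH
  Compare pos 1 ('i') with pos 4 ('o'): MISMATCH
  Compare pos 2 ('h') with pos 3 ('k'): MISMATCH
Result: not a palindrome

0


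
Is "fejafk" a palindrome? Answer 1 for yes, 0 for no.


Input: fejafk
Reversed: kfajef
  Compare pos 0 ('f') with pos 5 ('k'): MISMATCH
  Compare pos 1 ('e') with pos 4 ('f'): MISMATCH
  Compare pos 2 ('j') with pos 3 ('a'): MISMATCH
Result: not a palindrome

0


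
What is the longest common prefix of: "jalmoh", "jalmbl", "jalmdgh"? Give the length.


Words: jalmoh, jalmbl, jalmdgh
  Position 0: all 'j' => match
  Position 1: all 'a' => match
  Position 2: all 'l' => match
  Position 3: all 'm' => match
  Position 4: ('o', 'b', 'd') => mismatch, stop
LCP = "jalm" (length 4)

4


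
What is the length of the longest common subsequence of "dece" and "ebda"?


LCS of "dece" and "ebda"
DP table:
           e    b    d    a
      0    0    0    0    0
  d   0    0    0    1    1
  e   0    1    1    1    1
  c   0    1    1    1    1
  e   0    1    1    1    1
LCS length = dp[4][4] = 1

1


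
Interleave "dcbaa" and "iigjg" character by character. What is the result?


Interleaving "dcbaa" and "iigjg":
  Position 0: 'd' from first, 'i' from second => "di"
  Position 1: 'c' from first, 'i' from second => "ci"
  Position 2: 'b' from first, 'g' from second => "bg"
  Position 3: 'a' from first, 'j' from second => "aj"
  Position 4: 'a' from first, 'g' from second => "ag"
Result: dicibgajag

dicibgajag


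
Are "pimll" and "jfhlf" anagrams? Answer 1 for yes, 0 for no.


Strings: "pimll", "jfhlf"
Sorted first:  illmp
Sorted second: ffhjl
Differ at position 0: 'i' vs 'f' => not anagrams

0


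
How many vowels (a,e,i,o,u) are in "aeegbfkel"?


Input: aeegbfkel
Checking each character:
  'a' at position 0: vowel (running total: 1)
  'e' at position 1: vowel (running total: 2)
  'e' at position 2: vowel (running total: 3)
  'g' at position 3: consonant
  'b' at position 4: consonant
  'f' at position 5: consonant
  'k' at position 6: consonant
  'e' at position 7: vowel (running total: 4)
  'l' at position 8: consonant
Total vowels: 4

4


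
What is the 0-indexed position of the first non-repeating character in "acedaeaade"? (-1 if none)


Input: acedaeaade
Character frequencies:
  'a': 4
  'c': 1
  'd': 2
  'e': 3
Scanning left to right for freq == 1:
  Position 0 ('a'): freq=4, skip
  Position 1 ('c'): unique! => answer = 1

1


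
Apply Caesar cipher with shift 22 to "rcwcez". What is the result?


Caesar cipher: shift "rcwcez" by 22
  'r' (pos 17) + 22 = pos 13 = 'n'
  'c' (pos 2) + 22 = pos 24 = 'y'
  'w' (pos 22) + 22 = pos 18 = 's'
  'c' (pos 2) + 22 = pos 24 = 'y'
  'e' (pos 4) + 22 = pos 0 = 'a'
  'z' (pos 25) + 22 = pos 21 = 'v'
Result: nysyav

nysyav


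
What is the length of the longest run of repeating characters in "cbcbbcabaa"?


Input: "cbcbbcabaa"
Scanning for longest run:
  Position 1 ('b'): new char, reset run to 1
  Position 2 ('c'): new char, reset run to 1
  Position 3 ('b'): new char, reset run to 1
  Position 4 ('b'): continues run of 'b', length=2
  Position 5 ('c'): new char, reset run to 1
  Position 6 ('a'): new char, reset run to 1
  Position 7 ('b'): new char, reset run to 1
  Position 8 ('a'): new char, reset run to 1
  Position 9 ('a'): continues run of 'a', length=2
Longest run: 'b' with length 2

2


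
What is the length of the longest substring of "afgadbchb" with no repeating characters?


Input: "afgadbchb"
Sliding window (track last position of each char):
  Position 0 ('a'): window [0,0] length 1 -- new best
  Position 1 ('f'): window [0,1] length 2 -- new best
  Position 2 ('g'): window [0,2] length 3 -- new best
  Position 3 ('a'): repeat (last at 0), move window start to 1
  Position 3 ('a'): window [1,3] length 3
  Position 4 ('d'): window [1,4] length 4 -- new best
  Position 5 ('b'): window [1,5] length 5 -- new best
  Position 6 ('c'): window [1,6] length 6 -- new best
  Position 7 ('h'): window [1,7] length 7 -- new best
  Position 8 ('b'): repeat (last at 5), move window start to 6
  Position 8 ('b'): window [6,8] length 3
Longest substring with no repeats: "fgadbch" with length 7

7


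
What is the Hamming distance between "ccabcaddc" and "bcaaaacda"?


Comparing "ccabcaddc" and "bcaaaacda" position by position:
  Position 0: 'c' vs 'b' => differ
  Position 1: 'c' vs 'c' => same
  Position 2: 'a' vs 'a' => same
  Position 3: 'b' vs 'a' => differ
  Position 4: 'c' vs 'a' => differ
  Position 5: 'a' vs 'a' => same
  Position 6: 'd' vs 'c' => differ
  Position 7: 'd' vs 'd' => same
  Position 8: 'c' vs 'a' => differ
Total differences (Hamming distance): 5

5


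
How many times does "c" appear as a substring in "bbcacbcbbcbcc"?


Searching for "c" in "bbcacbcbbcbcc"
Scanning each position:
  Position 0: "b" => no
  Position 1: "b" => no
  Position 2: "c" => MATCH
  Position 3: "a" => no
  Position 4: "c" => MATCH
  Position 5: "b" => no
  Position 6: "c" => MATCH
  Position 7: "b" => no
  Position 8: "b" => no
  Position 9: "c" => MATCH
  Position 10: "b" => no
  Position 11: "c" => MATCH
  Position 12: "c" => MATCH
Total occurrences: 6

6


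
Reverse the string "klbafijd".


Input: klbafijd
Reading characters right to left:
  Position 7: 'd'
  Position 6: 'j'
  Position 5: 'i'
  Position 4: 'f'
  Position 3: 'a'
  Position 2: 'b'
  Position 1: 'l'
  Position 0: 'k'
Reversed: djifablk

djifablk


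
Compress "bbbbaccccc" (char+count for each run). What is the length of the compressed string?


Input: bbbbaccccc
Runs:
  'b' x 4 => "b4"
  'a' x 1 => "a1"
  'c' x 5 => "c5"
Compressed: "b4a1c5"
Compressed length: 6

6


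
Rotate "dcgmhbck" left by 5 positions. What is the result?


Input: "dcgmhbck", rotate left by 5
First 5 characters: "dcgmh"
Remaining characters: "bck"
Concatenate remaining + first: "bck" + "dcgmh" = "bckdcgmh"

bckdcgmh


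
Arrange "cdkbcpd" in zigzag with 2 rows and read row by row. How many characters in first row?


Zigzag "cdkbcpd" into 2 rows:
Placing characters:
  'c' => row 0
  'd' => row 1
  'k' => row 0
  'b' => row 1
  'c' => row 0
  'p' => row 1
  'd' => row 0
Rows:
  Row 0: "ckcd"
  Row 1: "dbp"
First row length: 4

4


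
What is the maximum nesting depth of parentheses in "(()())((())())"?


Input: "(()())((())())"
Tracking depth:
  Position 0 '(': depth becomes 1
  Position 1 '(': depth becomes 2
  Position 2 ')': depth becomes 1
  Position 3 '(': depth becomes 2
  Position 4 ')': depth becomes 1
  Position 5 ')': depth becomes 0
  Position 6 '(': depth becomes 1
  Position 7 '(': depth becomes 2
  Position 8 '(': depth becomes 3
  Position 9 ')': depth becomes 2
  Position 10 ')': depth becomes 1
  Position 11 '(': depth becomes 2
  Position 12 ')': depth becomes 1
  Position 13 ')': depth becomes 0
Maximum depth reached: 3

3


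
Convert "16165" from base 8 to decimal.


Input: "16165" in base 8
Positional expansion:
  Digit '1' (value 1) x 8^4 = 4096
  Digit '6' (value 6) x 8^3 = 3072
  Digit '1' (value 1) x 8^2 = 64
  Digit '6' (value 6) x 8^1 = 48
  Digit '5' (value 5) x 8^0 = 5
Sum = 7285

7285


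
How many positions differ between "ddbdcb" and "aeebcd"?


Comparing "ddbdcb" and "aeebcd" position by position:
  Position 0: 'd' vs 'a' => DIFFER
  Position 1: 'd' vs 'e' => DIFFER
  Position 2: 'b' vs 'e' => DIFFER
  Position 3: 'd' vs 'b' => DIFFER
  Position 4: 'c' vs 'c' => same
  Position 5: 'b' vs 'd' => DIFFER
Positions that differ: 5

5


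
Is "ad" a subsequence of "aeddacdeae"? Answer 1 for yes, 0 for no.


Check if "ad" is a subsequence of "aeddacdeae"
Greedy scan:
  Position 0 ('a'): matches sub[0] = 'a'
  Position 1 ('e'): no match needed
  Position 2 ('d'): matches sub[1] = 'd'
  Position 3 ('d'): no match needed
  Position 4 ('a'): no match needed
  Position 5 ('c'): no match needed
  Position 6 ('d'): no match needed
  Position 7 ('e'): no match needed
  Position 8 ('a'): no match needed
  Position 9 ('e'): no match needed
All 2 characters matched => is a subsequence

1


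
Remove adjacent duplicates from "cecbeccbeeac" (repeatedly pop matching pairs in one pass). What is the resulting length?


Input: cecbeccbeeac
Stack-based adjacent duplicate removal:
  Read 'c': push. Stack: c
  Read 'e': push. Stack: ce
  Read 'c': push. Stack: cec
  Read 'b': push. Stack: cecb
  Read 'e': push. Stack: cecbe
  Read 'c': push. Stack: cecbec
  Read 'c': matches stack top 'c' => pop. Stack: cecbe
  Read 'b': push. Stack: cecbeb
  Read 'e': push. Stack: cecbebe
  Read 'e': matches stack top 'e' => pop. Stack: cecbeb
  Read 'a': push. Stack: cecbeba
  Read 'c': push. Stack: cecbebac
Final stack: "cecbebac" (length 8)

8


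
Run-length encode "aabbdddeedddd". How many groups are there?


Input: aabbdddeedddd
Scanning for consecutive runs:
  Group 1: 'a' x 2 (positions 0-1)
  Group 2: 'b' x 2 (positions 2-3)
  Group 3: 'd' x 3 (positions 4-6)
  Group 4: 'e' x 2 (positions 7-8)
  Group 5: 'd' x 4 (positions 9-12)
Total groups: 5

5


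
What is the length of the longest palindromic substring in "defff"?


Input: "defff"
Checking substrings for palindromes:
  [2:5] "fff" (len 3) => palindrome
  [2:4] "ff" (len 2) => palindrome
  [3:5] "ff" (len 2) => palindrome
Longest palindromic substring: "fff" with length 3

3


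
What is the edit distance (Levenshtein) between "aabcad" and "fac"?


Computing edit distance: "aabcad" -> "fac"
DP table:
           f    a    c
      0    1    2    3
  a   1    1    1    2
  a   2    2    1    2
  b   3    3    2    2
  c   4    4    3    2
  a   5    5    4    3
  d   6    6    5    4
Edit distance = dp[6][3] = 4

4


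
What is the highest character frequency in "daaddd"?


Input: daaddd
Character counts:
  'a': 2
  'd': 4
Maximum frequency: 4

4


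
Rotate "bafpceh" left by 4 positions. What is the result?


Input: "bafpceh", rotate left by 4
First 4 characters: "bafp"
Remaining characters: "ceh"
Concatenate remaining + first: "ceh" + "bafp" = "cehbafp"

cehbafp


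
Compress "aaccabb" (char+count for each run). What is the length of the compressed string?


Input: aaccabb
Runs:
  'a' x 2 => "a2"
  'c' x 2 => "c2"
  'a' x 1 => "a1"
  'b' x 2 => "b2"
Compressed: "a2c2a1b2"
Compressed length: 8

8


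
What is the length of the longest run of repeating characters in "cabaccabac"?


Input: "cabaccabac"
Scanning for longest run:
  Position 1 ('a'): new char, reset run to 1
  Position 2 ('b'): new char, reset run to 1
  Position 3 ('a'): new char, reset run to 1
  Position 4 ('c'): new char, reset run to 1
  Position 5 ('c'): continues run of 'c', length=2
  Position 6 ('a'): new char, reset run to 1
  Position 7 ('b'): new char, reset run to 1
  Position 8 ('a'): new char, reset run to 1
  Position 9 ('c'): new char, reset run to 1
Longest run: 'c' with length 2

2


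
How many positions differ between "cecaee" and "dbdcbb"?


Comparing "cecaee" and "dbdcbb" position by position:
  Position 0: 'c' vs 'd' => DIFFER
  Position 1: 'e' vs 'b' => DIFFER
  Position 2: 'c' vs 'd' => DIFFER
  Position 3: 'a' vs 'c' => DIFFER
  Position 4: 'e' vs 'b' => DIFFER
  Position 5: 'e' vs 'b' => DIFFER
Positions that differ: 6

6


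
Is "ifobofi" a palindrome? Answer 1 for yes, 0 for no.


Input: ifobofi
Reversed: ifobofi
  Compare pos 0 ('i') with pos 6 ('i'): match
  Compare pos 1 ('f') with pos 5 ('f'): match
  Compare pos 2 ('o') with pos 4 ('o'): match
Result: palindrome

1


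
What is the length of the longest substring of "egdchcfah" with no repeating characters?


Input: "egdchcfah"
Sliding window (track last position of each char):
  Position 0 ('e'): window [0,0] length 1 -- new best
  Position 1 ('g'): window [0,1] length 2 -- new best
  Position 2 ('d'): window [0,2] length 3 -- new best
  Position 3 ('c'): window [0,3] length 4 -- new best
  Position 4 ('h'): window [0,4] length 5 -- new best
  Position 5 ('c'): repeat (last at 3), move window start to 4
  Position 5 ('c'): window [4,5] length 2
  Position 6 ('f'): window [4,6] length 3
  Position 7 ('a'): window [4,7] length 4
  Position 8 ('h'): repeat (last at 4), move window start to 5
  Position 8 ('h'): window [5,8] length 4
Longest substring with no repeats: "egdch" with length 5

5


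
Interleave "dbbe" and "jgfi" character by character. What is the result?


Interleaving "dbbe" and "jgfi":
  Position 0: 'd' from first, 'j' from second => "dj"
  Position 1: 'b' from first, 'g' from second => "bg"
  Position 2: 'b' from first, 'f' from second => "bf"
  Position 3: 'e' from first, 'i' from second => "ei"
Result: djbgbfei

djbgbfei


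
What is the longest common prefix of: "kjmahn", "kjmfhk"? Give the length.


Words: kjmahn, kjmfhk
  Position 0: all 'k' => match
  Position 1: all 'j' => match
  Position 2: all 'm' => match
  Position 3: ('a', 'f') => mismatch, stop
LCP = "kjm" (length 3)

3


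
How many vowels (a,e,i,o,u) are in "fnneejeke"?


Input: fnneejeke
Checking each character:
  'f' at position 0: consonant
  'n' at position 1: consonant
  'n' at position 2: consonant
  'e' at position 3: vowel (running total: 1)
  'e' at position 4: vowel (running total: 2)
  'j' at position 5: consonant
  'e' at position 6: vowel (running total: 3)
  'k' at position 7: consonant
  'e' at position 8: vowel (running total: 4)
Total vowels: 4

4


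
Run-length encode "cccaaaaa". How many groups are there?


Input: cccaaaaa
Scanning for consecutive runs:
  Group 1: 'c' x 3 (positions 0-2)
  Group 2: 'a' x 5 (positions 3-7)
Total groups: 2

2


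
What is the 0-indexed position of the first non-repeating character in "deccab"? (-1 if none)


Input: deccab
Character frequencies:
  'a': 1
  'b': 1
  'c': 2
  'd': 1
  'e': 1
Scanning left to right for freq == 1:
  Position 0 ('d'): unique! => answer = 0

0


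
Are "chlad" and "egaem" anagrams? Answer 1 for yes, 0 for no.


Strings: "chlad", "egaem"
Sorted first:  acdhl
Sorted second: aeegm
Differ at position 1: 'c' vs 'e' => not anagrams

0


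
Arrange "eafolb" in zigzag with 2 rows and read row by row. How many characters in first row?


Zigzag "eafolb" into 2 rows:
Placing characters:
  'e' => row 0
  'a' => row 1
  'f' => row 0
  'o' => row 1
  'l' => row 0
  'b' => row 1
Rows:
  Row 0: "efl"
  Row 1: "aob"
First row length: 3

3


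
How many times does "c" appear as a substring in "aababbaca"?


Searching for "c" in "aababbaca"
Scanning each position:
  Position 0: "a" => no
  Position 1: "a" => no
  Position 2: "b" => no
  Position 3: "a" => no
  Position 4: "b" => no
  Position 5: "b" => no
  Position 6: "a" => no
  Position 7: "c" => MATCH
  Position 8: "a" => no
Total occurrences: 1

1


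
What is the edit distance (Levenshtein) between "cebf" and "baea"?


Computing edit distance: "cebf" -> "baea"
DP table:
           b    a    e    a
      0    1    2    3    4
  c   1    1    2    3    4
  e   2    2    2    2    3
  b   3    2    3    3    3
  f   4    3    3    4    4
Edit distance = dp[4][4] = 4

4


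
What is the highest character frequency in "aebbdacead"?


Input: aebbdacead
Character counts:
  'a': 3
  'b': 2
  'c': 1
  'd': 2
  'e': 2
Maximum frequency: 3

3


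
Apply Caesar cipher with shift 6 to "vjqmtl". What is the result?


Caesar cipher: shift "vjqmtl" by 6
  'v' (pos 21) + 6 = pos 1 = 'b'
  'j' (pos 9) + 6 = pos 15 = 'p'
  'q' (pos 16) + 6 = pos 22 = 'w'
  'm' (pos 12) + 6 = pos 18 = 's'
  't' (pos 19) + 6 = pos 25 = 'z'
  'l' (pos 11) + 6 = pos 17 = 'r'
Result: bpwszr

bpwszr


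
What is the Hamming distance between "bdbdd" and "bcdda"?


Comparing "bdbdd" and "bcdda" position by position:
  Position 0: 'b' vs 'b' => same
  Position 1: 'd' vs 'c' => differ
  Position 2: 'b' vs 'd' => differ
  Position 3: 'd' vs 'd' => same
  Position 4: 'd' vs 'a' => differ
Total differences (Hamming distance): 3

3


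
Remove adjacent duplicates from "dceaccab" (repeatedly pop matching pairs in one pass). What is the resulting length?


Input: dceaccab
Stack-based adjacent duplicate removal:
  Read 'd': push. Stack: d
  Read 'c': push. Stack: dc
  Read 'e': push. Stack: dce
  Read 'a': push. Stack: dcea
  Read 'c': push. Stack: dceac
  Read 'c': matches stack top 'c' => pop. Stack: dcea
  Read 'a': matches stack top 'a' => pop. Stack: dce
  Read 'b': push. Stack: dceb
Final stack: "dceb" (length 4)

4


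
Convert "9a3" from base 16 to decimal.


Input: "9a3" in base 16
Positional expansion:
  Digit '9' (value 9) x 16^2 = 2304
  Digit 'a' (value 10) x 16^1 = 160
  Digit '3' (value 3) x 16^0 = 3
Sum = 2467

2467


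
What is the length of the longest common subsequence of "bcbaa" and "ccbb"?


LCS of "bcbaa" and "ccbb"
DP table:
           c    c    b    b
      0    0    0    0    0
  b   0    0    0    1    1
  c   0    1    1    1    1
  b   0    1    1    2    2
  a   0    1    1    2    2
  a   0    1    1    2    2
LCS length = dp[5][4] = 2

2


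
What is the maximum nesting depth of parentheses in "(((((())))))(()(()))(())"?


Input: "(((((())))))(()(()))(())"
Tracking depth:
  Position 0 '(': depth becomes 1
  Position 1 '(': depth becomes 2
  Position 2 '(': depth becomes 3
  Position 3 '(': depth becomes 4
  Position 4 '(': depth becomes 5
  Position 5 '(': depth becomes 6
  Position 6 ')': depth becomes 5
  Position 7 ')': depth becomes 4
  Position 8 ')': depth becomes 3
  Position 9 ')': depth becomes 2
  Position 10 ')': depth becomes 1
  Position 11 ')': depth becomes 0
  Position 12 '(': depth becomes 1
  Position 13 '(': depth becomes 2
  Position 14 ')': depth becomes 1
  Position 15 '(': depth becomes 2
  Position 16 '(': depth becomes 3
  Position 17 ')': depth becomes 2
  Position 18 ')': depth becomes 1
  Position 19 ')': depth becomes 0
  Position 20 '(': depth becomes 1
  Position 21 '(': depth becomes 2
  Position 22 ')': depth becomes 1
  Position 23 ')': depth becomes 0
Maximum depth reached: 6

6


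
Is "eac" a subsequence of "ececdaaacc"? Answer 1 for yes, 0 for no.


Check if "eac" is a subsequence of "ececdaaacc"
Greedy scan:
  Position 0 ('e'): matches sub[0] = 'e'
  Position 1 ('c'): no match needed
  Position 2 ('e'): no match needed
  Position 3 ('c'): no match needed
  Position 4 ('d'): no match needed
  Position 5 ('a'): matches sub[1] = 'a'
  Position 6 ('a'): no match needed
  Position 7 ('a'): no match needed
  Position 8 ('c'): matches sub[2] = 'c'
  Position 9 ('c'): no match needed
All 3 characters matched => is a subsequence

1


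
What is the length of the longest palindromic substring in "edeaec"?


Input: "edeaec"
Checking substrings for palindromes:
  [0:3] "ede" (len 3) => palindrome
  [2:5] "eae" (len 3) => palindrome
Longest palindromic substring: "ede" with length 3

3


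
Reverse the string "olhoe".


Input: olhoe
Reading characters right to left:
  Position 4: 'e'
  Position 3: 'o'
  Position 2: 'h'
  Position 1: 'l'
  Position 0: 'o'
Reversed: eohlo

eohlo


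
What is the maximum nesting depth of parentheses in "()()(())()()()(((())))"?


Input: "()()(())()()()(((())))"
Tracking depth:
  Position 0 '(': depth becomes 1
  Position 1 ')': depth becomes 0
  Position 2 '(': depth becomes 1
  Position 3 ')': depth becomes 0
  Position 4 '(': depth becomes 1
  Position 5 '(': depth becomes 2
  Position 6 ')': depth becomes 1
  Position 7 ')': depth becomes 0
  Position 8 '(': depth becomes 1
  Position 9 ')': depth becomes 0
  Position 10 '(': depth becomes 1
  Position 11 ')': depth becomes 0
  Position 12 '(': depth becomes 1
  Position 13 ')': depth becomes 0
  Position 14 '(': depth becomes 1
  Position 15 '(': depth becomes 2
  Position 16 '(': depth becomes 3
  Position 17 '(': depth becomes 4
  Position 18 ')': depth becomes 3
  Position 19 ')': depth becomes 2
  Position 20 ')': depth becomes 1
  Position 21 ')': depth becomes 0
Maximum depth reached: 4

4


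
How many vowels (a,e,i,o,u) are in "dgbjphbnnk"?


Input: dgbjphbnnk
Checking each character:
  'd' at position 0: consonant
  'g' at position 1: consonant
  'b' at position 2: consonant
  'j' at position 3: consonant
  'p' at position 4: consonant
  'h' at position 5: consonant
  'b' at position 6: consonant
  'n' at position 7: consonant
  'n' at position 8: consonant
  'k' at position 9: consonant
Total vowels: 0

0


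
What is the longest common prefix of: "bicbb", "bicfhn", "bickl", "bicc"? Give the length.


Words: bicbb, bicfhn, bickl, bicc
  Position 0: all 'b' => match
  Position 1: all 'i' => match
  Position 2: all 'c' => match
  Position 3: ('b', 'f', 'k', 'c') => mismatch, stop
LCP = "bic" (length 3)

3


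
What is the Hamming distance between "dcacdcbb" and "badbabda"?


Comparing "dcacdcbb" and "badbabda" position by position:
  Position 0: 'd' vs 'b' => differ
  Position 1: 'c' vs 'a' => differ
  Position 2: 'a' vs 'd' => differ
  Position 3: 'c' vs 'b' => differ
  Position 4: 'd' vs 'a' => differ
  Position 5: 'c' vs 'b' => differ
  Position 6: 'b' vs 'd' => differ
  Position 7: 'b' vs 'a' => differ
Total differences (Hamming distance): 8

8


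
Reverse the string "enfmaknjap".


Input: enfmaknjap
Reading characters right to left:
  Position 9: 'p'
  Position 8: 'a'
  Position 7: 'j'
  Position 6: 'n'
  Position 5: 'k'
  Position 4: 'a'
  Position 3: 'm'
  Position 2: 'f'
  Position 1: 'n'
  Position 0: 'e'
Reversed: pajnkamfne

pajnkamfne


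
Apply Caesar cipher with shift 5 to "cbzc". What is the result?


Caesar cipher: shift "cbzc" by 5
  'c' (pos 2) + 5 = pos 7 = 'h'
  'b' (pos 1) + 5 = pos 6 = 'g'
  'z' (pos 25) + 5 = pos 4 = 'e'
  'c' (pos 2) + 5 = pos 7 = 'h'
Result: hgeh

hgeh


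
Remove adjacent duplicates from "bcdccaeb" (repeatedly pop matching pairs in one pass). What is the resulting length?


Input: bcdccaeb
Stack-based adjacent duplicate removal:
  Read 'b': push. Stack: b
  Read 'c': push. Stack: bc
  Read 'd': push. Stack: bcd
  Read 'c': push. Stack: bcdc
  Read 'c': matches stack top 'c' => pop. Stack: bcd
  Read 'a': push. Stack: bcda
  Read 'e': push. Stack: bcdae
  Read 'b': push. Stack: bcdaeb
Final stack: "bcdaeb" (length 6)

6


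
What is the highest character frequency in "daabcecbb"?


Input: daabcecbb
Character counts:
  'a': 2
  'b': 3
  'c': 2
  'd': 1
  'e': 1
Maximum frequency: 3

3


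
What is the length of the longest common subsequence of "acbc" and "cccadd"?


LCS of "acbc" and "cccadd"
DP table:
           c    c    c    a    d    d
      0    0    0    0    0    0    0
  a   0    0    0    0    1    1    1
  c   0    1    1    1    1    1    1
  b   0    1    1    1    1    1    1
  c   0    1    2    2    2    2    2
LCS length = dp[4][6] = 2

2


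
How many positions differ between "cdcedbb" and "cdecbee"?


Comparing "cdcedbb" and "cdecbee" position by position:
  Position 0: 'c' vs 'c' => same
  Position 1: 'd' vs 'd' => same
  Position 2: 'c' vs 'e' => DIFFER
  Position 3: 'e' vs 'c' => DIFFER
  Position 4: 'd' vs 'b' => DIFFER
  Position 5: 'b' vs 'e' => DIFFER
  Position 6: 'b' vs 'e' => DIFFER
Positions that differ: 5

5


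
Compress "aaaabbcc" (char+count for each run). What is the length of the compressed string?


Input: aaaabbcc
Runs:
  'a' x 4 => "a4"
  'b' x 2 => "b2"
  'c' x 2 => "c2"
Compressed: "a4b2c2"
Compressed length: 6

6


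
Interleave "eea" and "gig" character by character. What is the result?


Interleaving "eea" and "gig":
  Position 0: 'e' from first, 'g' from second => "eg"
  Position 1: 'e' from first, 'i' from second => "ei"
  Position 2: 'a' from first, 'g' from second => "ag"
Result: egeiag

egeiag


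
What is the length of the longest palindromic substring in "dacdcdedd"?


Input: "dacdcdedd"
Checking substrings for palindromes:
  [2:5] "cdc" (len 3) => palindrome
  [3:6] "dcd" (len 3) => palindrome
  [5:8] "ded" (len 3) => palindrome
  [7:9] "dd" (len 2) => palindrome
Longest palindromic substring: "cdc" with length 3

3


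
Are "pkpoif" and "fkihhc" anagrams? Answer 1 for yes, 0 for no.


Strings: "pkpoif", "fkihhc"
Sorted first:  fikopp
Sorted second: cfhhik
Differ at position 0: 'f' vs 'c' => not anagrams

0


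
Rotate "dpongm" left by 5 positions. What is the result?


Input: "dpongm", rotate left by 5
First 5 characters: "dpong"
Remaining characters: "m"
Concatenate remaining + first: "m" + "dpong" = "mdpong"

mdpong


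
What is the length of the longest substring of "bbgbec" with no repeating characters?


Input: "bbgbec"
Sliding window (track last position of each char):
  Position 0 ('b'): window [0,0] length 1 -- new best
  Position 1 ('b'): repeat (last at 0), move window start to 1
  Position 1 ('b'): window [1,1] length 1
  Position 2 ('g'): window [1,2] length 2 -- new best
  Position 3 ('b'): repeat (last at 1), move window start to 2
  Position 3 ('b'): window [2,3] length 2
  Position 4 ('e'): window [2,4] length 3 -- new best
  Position 5 ('c'): window [2,5] length 4 -- new best
Longest substring with no repeats: "gbec" with length 4

4


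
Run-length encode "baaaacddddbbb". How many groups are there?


Input: baaaacddddbbb
Scanning for consecutive runs:
  Group 1: 'b' x 1 (positions 0-0)
  Group 2: 'a' x 4 (positions 1-4)
  Group 3: 'c' x 1 (positions 5-5)
  Group 4: 'd' x 4 (positions 6-9)
  Group 5: 'b' x 3 (positions 10-12)
Total groups: 5

5


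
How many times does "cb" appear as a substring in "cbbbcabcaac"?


Searching for "cb" in "cbbbcabcaac"
Scanning each position:
  Position 0: "cb" => MATCH
  Position 1: "bb" => no
  Position 2: "bb" => no
  Position 3: "bc" => no
  Position 4: "ca" => no
  Position 5: "ab" => no
  Position 6: "bc" => no
  Position 7: "ca" => no
  Position 8: "aa" => no
  Position 9: "ac" => no
Total occurrences: 1

1


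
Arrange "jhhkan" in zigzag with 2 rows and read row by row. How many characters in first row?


Zigzag "jhhkan" into 2 rows:
Placing characters:
  'j' => row 0
  'h' => row 1
  'h' => row 0
  'k' => row 1
  'a' => row 0
  'n' => row 1
Rows:
  Row 0: "jha"
  Row 1: "hkn"
First row length: 3

3


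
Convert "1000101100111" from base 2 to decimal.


Input: "1000101100111" in base 2
Positional expansion:
  Digit '1' (value 1) x 2^12 = 4096
  Digit '0' (value 0) x 2^11 = 0
  Digit '0' (value 0) x 2^10 = 0
  Digit '0' (value 0) x 2^9 = 0
  Digit '1' (value 1) x 2^8 = 256
  Digit '0' (value 0) x 2^7 = 0
  Digit '1' (value 1) x 2^6 = 64
  Digit '1' (value 1) x 2^5 = 32
  Digit '0' (value 0) x 2^4 = 0
  Digit '0' (value 0) x 2^3 = 0
  Digit '1' (value 1) x 2^2 = 4
  Digit '1' (value 1) x 2^1 = 2
  Digit '1' (value 1) x 2^0 = 1
Sum = 4455

4455


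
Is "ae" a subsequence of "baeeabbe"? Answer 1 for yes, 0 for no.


Check if "ae" is a subsequence of "baeeabbe"
Greedy scan:
  Position 0 ('b'): no match needed
  Position 1 ('a'): matches sub[0] = 'a'
  Position 2 ('e'): matches sub[1] = 'e'
  Position 3 ('e'): no match needed
  Position 4 ('a'): no match needed
  Position 5 ('b'): no match needed
  Position 6 ('b'): no match needed
  Position 7 ('e'): no match needed
All 2 characters matched => is a subsequence

1
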